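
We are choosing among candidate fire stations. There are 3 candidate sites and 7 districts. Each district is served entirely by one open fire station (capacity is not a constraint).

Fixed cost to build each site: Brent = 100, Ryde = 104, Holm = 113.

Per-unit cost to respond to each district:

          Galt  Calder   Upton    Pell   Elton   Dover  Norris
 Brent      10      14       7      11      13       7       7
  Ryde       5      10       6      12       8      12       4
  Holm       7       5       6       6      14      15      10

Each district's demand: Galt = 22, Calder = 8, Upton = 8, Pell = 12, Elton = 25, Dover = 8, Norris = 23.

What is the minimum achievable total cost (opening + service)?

Minimum total cost: 874

For any fixed open set, each district goes to its cheapest open site; total = fixed + service.
{Ryde}: Galt→Ryde 5·22=110, Calder→Ryde 10·8=80, Upton→Ryde 6·8=48, Pell→Ryde 12·12=144, Elton→Ryde 8·25=200, Dover→Ryde 12·8=96, Norris→Ryde 4·23=92. Service 770; fixed 104; total 874.
{Ryde, Holm}: service 658 + fixed 217 = 875
{Brent, Ryde}: service 718 + fixed 204 = 922
{Brent, Ryde, Holm}: service 618 + fixed 317 = 935
No other subset beats 874.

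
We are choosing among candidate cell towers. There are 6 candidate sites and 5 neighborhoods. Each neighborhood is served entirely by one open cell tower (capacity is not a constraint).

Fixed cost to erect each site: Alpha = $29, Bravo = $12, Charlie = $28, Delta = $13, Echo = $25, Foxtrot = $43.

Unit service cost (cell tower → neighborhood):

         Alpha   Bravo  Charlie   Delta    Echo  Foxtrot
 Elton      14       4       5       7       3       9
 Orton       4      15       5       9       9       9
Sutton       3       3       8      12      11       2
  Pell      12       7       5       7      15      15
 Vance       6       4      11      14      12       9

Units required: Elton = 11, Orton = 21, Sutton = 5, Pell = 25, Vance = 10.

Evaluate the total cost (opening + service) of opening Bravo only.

Total cost: 601

Each neighborhood is assigned to its cheapest site among the open ones.
{Bravo}: Elton→Bravo 4·11=44, Orton→Bravo 15·21=315, Sutton→Bravo 3·5=15, Pell→Bravo 7·25=175, Vance→Bravo 4·10=40. Service 589; fixed 12; total 601.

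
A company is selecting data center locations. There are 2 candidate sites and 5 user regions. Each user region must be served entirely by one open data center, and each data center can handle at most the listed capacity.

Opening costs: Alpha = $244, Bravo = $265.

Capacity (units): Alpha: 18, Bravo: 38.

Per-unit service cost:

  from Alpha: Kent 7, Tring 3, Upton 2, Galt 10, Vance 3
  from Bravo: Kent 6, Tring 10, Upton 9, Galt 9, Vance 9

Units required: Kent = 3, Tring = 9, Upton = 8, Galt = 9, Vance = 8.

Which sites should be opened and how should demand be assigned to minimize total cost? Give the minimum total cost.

Open {Bravo}: Kent→Bravo 6·3=18, Tring→Bravo 10·9=90, Upton→Bravo 9·8=72, Galt→Bravo 9·9=81, Vance→Bravo 9·8=72.
Loads: Bravo carries 37/38. Service 333; fixed 265; total 598.
Next best feasible plan costs 723.

Minimum total cost: 598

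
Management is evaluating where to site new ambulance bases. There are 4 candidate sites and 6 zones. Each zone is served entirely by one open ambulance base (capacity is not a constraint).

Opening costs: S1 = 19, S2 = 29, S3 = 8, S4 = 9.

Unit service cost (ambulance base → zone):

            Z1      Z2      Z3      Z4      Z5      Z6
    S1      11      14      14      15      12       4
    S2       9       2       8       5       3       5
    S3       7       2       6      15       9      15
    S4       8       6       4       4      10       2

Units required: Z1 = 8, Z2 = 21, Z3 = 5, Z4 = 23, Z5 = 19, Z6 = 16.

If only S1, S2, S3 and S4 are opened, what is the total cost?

Each zone is assigned to its cheapest site among the open ones.
{S1, S2, S3, S4}: Z1→S3 7·8=56, Z2→S2 2·21=42, Z3→S4 4·5=20, Z4→S4 4·23=92, Z5→S2 3·19=57, Z6→S4 2·16=32. Service 299; fixed 65; total 364.

Total cost: 364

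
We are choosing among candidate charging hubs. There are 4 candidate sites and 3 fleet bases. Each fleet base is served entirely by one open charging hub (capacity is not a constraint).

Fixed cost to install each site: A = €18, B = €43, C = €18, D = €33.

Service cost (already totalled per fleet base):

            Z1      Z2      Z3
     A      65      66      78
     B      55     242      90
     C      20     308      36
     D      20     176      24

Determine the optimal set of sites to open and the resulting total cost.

Open A and C; minimum total cost 158.

For any fixed open set, each fleet base goes to its cheapest open site; total = fixed + service.
{A, C}: Z1→C 20, Z2→A 66, Z3→C 36. Service 122; fixed 36; total 158.
{A, D}: service 110 + fixed 51 = 161
{A, C, D}: Z1→C 20, Z2→A 66, Z3→D 24. Service 110; fixed 69; total 179.
{A, B, C, D}: Z1→C 20, Z2→A 66, Z3→D 24. Service 110; fixed 112; total 222.
No other subset beats 158.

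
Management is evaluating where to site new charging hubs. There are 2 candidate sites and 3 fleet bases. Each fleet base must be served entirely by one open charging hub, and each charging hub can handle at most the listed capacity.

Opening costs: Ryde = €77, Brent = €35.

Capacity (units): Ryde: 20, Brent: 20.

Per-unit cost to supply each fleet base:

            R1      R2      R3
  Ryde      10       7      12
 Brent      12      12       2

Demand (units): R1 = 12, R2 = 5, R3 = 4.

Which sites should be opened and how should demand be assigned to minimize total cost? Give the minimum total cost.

Open {Ryde, Brent}: R1→Ryde 10·12=120, R2→Ryde 7·5=35, R3→Brent 2·4=8.
Loads: Ryde carries 17/20, Brent carries 4/20. Service 163; fixed 112; total 275.
Next best feasible plan costs 299.

Minimum total cost: 275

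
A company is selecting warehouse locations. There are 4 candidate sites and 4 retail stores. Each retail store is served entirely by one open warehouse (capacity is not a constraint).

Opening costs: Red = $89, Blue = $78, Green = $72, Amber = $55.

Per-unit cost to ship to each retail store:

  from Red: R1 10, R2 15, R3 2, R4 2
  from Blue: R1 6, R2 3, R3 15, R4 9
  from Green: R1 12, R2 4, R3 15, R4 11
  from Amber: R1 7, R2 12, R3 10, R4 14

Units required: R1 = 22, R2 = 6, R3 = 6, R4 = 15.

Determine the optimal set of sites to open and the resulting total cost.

For any fixed open set, each retail store goes to its cheapest open site; total = fixed + service.
{Red, Blue}: R1→Blue 6·22=132, R2→Blue 3·6=18, R3→Red 2·6=12, R4→Red 2·15=30. Service 192; fixed 167; total 359.
{Red, Amber}: service 268 + fixed 144 = 412
{Red, Blue, Amber}: service 192 + fixed 222 = 414
{Red, Blue, Green, Amber}: R1→Blue 6·22=132, R2→Blue 3·6=18, R3→Red 2·6=12, R4→Red 2·15=30. Service 192; fixed 294; total 486.
No other subset beats 359.

Open Red and Blue; minimum total cost 359.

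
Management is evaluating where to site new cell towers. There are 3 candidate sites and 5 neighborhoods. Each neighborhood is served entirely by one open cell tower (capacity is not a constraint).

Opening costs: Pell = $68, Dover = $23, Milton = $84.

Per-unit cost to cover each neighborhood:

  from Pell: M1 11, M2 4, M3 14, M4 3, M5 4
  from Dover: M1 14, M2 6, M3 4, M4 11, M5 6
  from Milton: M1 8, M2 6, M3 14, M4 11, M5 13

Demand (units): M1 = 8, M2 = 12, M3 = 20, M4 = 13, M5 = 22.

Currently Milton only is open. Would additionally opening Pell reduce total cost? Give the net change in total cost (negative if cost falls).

Current service cost with {Milton}: 845.
Adding Pell: each neighborhood re-picks its cheapest; new service cost 519, saving 326.
Extra fixed cost: 68. Net change = 68 − 326 = -258.
(Totals: 929 → 671.)

Yes — net change −258 (cost falls by 258).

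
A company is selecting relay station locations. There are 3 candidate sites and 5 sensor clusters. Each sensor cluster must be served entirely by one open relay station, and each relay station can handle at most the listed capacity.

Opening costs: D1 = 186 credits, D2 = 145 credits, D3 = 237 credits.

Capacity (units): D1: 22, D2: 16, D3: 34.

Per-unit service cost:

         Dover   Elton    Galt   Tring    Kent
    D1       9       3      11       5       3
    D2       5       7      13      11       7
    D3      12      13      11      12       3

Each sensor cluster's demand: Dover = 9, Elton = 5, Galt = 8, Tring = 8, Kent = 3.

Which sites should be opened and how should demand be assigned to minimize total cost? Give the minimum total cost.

Minimum total cost: 540

Open {D1, D2}: Dover→D2 5·9=45, Elton→D1 3·5=15, Galt→D1 11·8=88, Tring→D1 5·8=40, Kent→D2 7·3=21.
Loads: D1 carries 21/22, D2 carries 12/16. Service 209; fixed 331; total 540.
Next best feasible plan costs 548.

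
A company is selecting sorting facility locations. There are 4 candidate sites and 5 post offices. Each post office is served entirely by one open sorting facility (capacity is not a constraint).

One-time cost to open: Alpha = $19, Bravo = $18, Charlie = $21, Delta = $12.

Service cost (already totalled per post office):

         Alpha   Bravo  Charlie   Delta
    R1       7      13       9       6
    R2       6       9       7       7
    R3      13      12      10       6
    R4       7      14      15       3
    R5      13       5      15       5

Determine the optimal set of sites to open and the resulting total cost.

Open Delta only; minimum total cost 39.

For any fixed open set, each post office goes to its cheapest open site; total = fixed + service.
{Delta}: R1→Delta 6, R2→Delta 7, R3→Delta 6, R4→Delta 3, R5→Delta 5. Service 27; fixed 12; total 39.
{Alpha, Delta}: R1→Delta 6, R2→Alpha 6, R3→Delta 6, R4→Delta 3, R5→Delta 5. Service 26; fixed 31; total 57.
{Bravo, Delta}: service 27 + fixed 30 = 57
{Alpha, Bravo, Charlie, Delta}: service 26 + fixed 70 = 96
No other subset beats 39.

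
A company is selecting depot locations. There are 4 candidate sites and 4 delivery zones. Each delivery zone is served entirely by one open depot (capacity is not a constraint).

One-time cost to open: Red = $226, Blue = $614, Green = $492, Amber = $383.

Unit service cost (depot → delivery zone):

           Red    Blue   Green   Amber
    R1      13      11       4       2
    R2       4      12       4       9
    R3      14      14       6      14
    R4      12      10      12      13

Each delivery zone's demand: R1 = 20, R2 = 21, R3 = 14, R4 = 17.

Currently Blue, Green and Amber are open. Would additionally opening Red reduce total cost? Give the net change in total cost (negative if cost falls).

Current service cost with {Blue, Green, Amber}: 378.
Adding Red: each delivery zone re-picks its cheapest; new service cost 378, saving 0.
Extra fixed cost: 226. Net change = 226 − 0 = 226.
(Totals: 1867 → 2093.)

No — net change +226 (cost rises by 226).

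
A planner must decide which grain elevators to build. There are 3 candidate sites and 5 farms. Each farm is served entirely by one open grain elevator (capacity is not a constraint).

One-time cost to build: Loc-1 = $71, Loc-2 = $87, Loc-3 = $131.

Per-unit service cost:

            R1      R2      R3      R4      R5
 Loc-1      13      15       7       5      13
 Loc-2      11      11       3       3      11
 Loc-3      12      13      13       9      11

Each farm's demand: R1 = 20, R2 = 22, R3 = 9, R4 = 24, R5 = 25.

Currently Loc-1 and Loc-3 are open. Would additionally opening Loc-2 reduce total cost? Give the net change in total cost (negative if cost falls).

Current service cost with {Loc-1, Loc-3}: 984.
Adding Loc-2: each farm re-picks its cheapest; new service cost 836, saving 148.
Extra fixed cost: 87. Net change = 87 − 148 = -61.
(Totals: 1186 → 1125.)

Yes — net change −61 (cost falls by 61).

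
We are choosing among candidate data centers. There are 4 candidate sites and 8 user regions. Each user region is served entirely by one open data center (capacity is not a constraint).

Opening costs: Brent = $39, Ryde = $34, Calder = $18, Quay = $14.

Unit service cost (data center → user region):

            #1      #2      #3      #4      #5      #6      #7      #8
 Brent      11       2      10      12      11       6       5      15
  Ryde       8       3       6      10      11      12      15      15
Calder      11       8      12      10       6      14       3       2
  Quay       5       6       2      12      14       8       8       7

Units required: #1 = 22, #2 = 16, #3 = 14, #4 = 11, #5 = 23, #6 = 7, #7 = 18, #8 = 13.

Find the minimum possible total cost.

For any fixed open set, each user region goes to its cheapest open site; total = fixed + service.
{Brent, Calder, Quay}: #1→Quay 5·22=110, #2→Brent 2·16=32, #3→Quay 2·14=28, #4→Calder 10·11=110, #5→Calder 6·23=138, #6→Brent 6·7=42, #7→Calder 3·18=54, #8→Calder 2·13=26. Service 540; fixed 71; total 611.
{Ryde, Calder, Quay}: service 570 + fixed 66 = 636
{Brent, Ryde, Calder, Quay}: service 540 + fixed 105 = 645
{Quay}: #1→Quay 5·22=110, #2→Quay 6·16=96, #3→Quay 2·14=28, #4→Quay 12·11=132, #5→Quay 14·23=322, #6→Quay 8·7=56, #7→Quay 8·18=144, #8→Quay 7·13=91. Service 979; fixed 14; total 993.
No other subset beats 611.

Minimum total cost: 611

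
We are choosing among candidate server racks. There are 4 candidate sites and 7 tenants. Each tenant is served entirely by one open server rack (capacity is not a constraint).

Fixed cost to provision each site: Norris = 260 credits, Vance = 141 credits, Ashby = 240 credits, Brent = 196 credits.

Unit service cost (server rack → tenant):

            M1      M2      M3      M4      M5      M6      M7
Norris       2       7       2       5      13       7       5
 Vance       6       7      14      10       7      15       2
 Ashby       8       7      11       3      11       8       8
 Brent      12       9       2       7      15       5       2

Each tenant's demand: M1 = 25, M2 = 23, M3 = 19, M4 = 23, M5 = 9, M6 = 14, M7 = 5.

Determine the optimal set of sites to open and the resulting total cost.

Open Norris only; minimum total cost 864.

For any fixed open set, each tenant goes to its cheapest open site; total = fixed + service.
{Norris}: M1→Norris 2·25=50, M2→Norris 7·23=161, M3→Norris 2·19=38, M4→Norris 5·23=115, M5→Norris 13·9=117, M6→Norris 7·14=98, M7→Norris 5·5=25. Service 604; fixed 260; total 864.
{Norris, Vance}: M1→Norris 2·25=50, M2→Norris 7·23=161, M3→Norris 2·19=38, M4→Norris 5·23=115, M5→Vance 7·9=63, M6→Norris 7·14=98, M7→Vance 2·5=10. Service 535; fixed 401; total 936.
{Vance, Brent}: service 653 + fixed 337 = 990
{Norris, Vance, Ashby, Brent}: service 461 + fixed 837 = 1298
(All 15 nonempty subsets were checked; Norris only is lowest.)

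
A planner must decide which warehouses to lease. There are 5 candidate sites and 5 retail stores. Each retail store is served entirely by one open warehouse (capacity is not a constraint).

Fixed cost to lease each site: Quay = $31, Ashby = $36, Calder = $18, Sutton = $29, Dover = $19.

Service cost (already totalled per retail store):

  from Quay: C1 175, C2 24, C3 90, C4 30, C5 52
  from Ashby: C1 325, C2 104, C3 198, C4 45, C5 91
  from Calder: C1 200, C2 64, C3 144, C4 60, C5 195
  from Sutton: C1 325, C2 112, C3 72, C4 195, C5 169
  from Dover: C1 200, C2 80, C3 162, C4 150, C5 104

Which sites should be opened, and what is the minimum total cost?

Open Quay only; minimum total cost 402.

For any fixed open set, each retail store goes to its cheapest open site; total = fixed + service.
{Quay}: C1→Quay 175, C2→Quay 24, C3→Quay 90, C4→Quay 30, C5→Quay 52. Service 371; fixed 31; total 402.
{Quay, Sutton}: service 353 + fixed 60 = 413
{Quay, Calder}: service 371 + fixed 49 = 420
{Quay, Ashby, Calder, Sutton, Dover}: service 353 + fixed 133 = 486
No other subset beats 402.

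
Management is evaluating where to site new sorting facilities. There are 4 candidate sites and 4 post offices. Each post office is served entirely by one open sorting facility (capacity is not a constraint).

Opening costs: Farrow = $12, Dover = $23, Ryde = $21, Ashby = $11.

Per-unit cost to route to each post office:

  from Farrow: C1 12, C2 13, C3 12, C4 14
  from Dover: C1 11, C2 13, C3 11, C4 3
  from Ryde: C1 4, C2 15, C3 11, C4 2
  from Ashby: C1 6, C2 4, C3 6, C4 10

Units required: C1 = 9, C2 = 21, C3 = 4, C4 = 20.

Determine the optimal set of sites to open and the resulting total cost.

For any fixed open set, each post office goes to its cheapest open site; total = fixed + service.
{Ryde, Ashby}: C1→Ryde 4·9=36, C2→Ashby 4·21=84, C3→Ashby 6·4=24, C4→Ryde 2·20=40. Service 184; fixed 32; total 216.
{Farrow, Ryde, Ashby}: C1→Ryde 4·9=36, C2→Ashby 4·21=84, C3→Ashby 6·4=24, C4→Ryde 2·20=40. Service 184; fixed 44; total 228.
{Dover, Ryde, Ashby}: service 184 + fixed 55 = 239
{Farrow, Dover, Ryde, Ashby}: service 184 + fixed 67 = 251
No other subset beats 216.

Open Ryde and Ashby; minimum total cost 216.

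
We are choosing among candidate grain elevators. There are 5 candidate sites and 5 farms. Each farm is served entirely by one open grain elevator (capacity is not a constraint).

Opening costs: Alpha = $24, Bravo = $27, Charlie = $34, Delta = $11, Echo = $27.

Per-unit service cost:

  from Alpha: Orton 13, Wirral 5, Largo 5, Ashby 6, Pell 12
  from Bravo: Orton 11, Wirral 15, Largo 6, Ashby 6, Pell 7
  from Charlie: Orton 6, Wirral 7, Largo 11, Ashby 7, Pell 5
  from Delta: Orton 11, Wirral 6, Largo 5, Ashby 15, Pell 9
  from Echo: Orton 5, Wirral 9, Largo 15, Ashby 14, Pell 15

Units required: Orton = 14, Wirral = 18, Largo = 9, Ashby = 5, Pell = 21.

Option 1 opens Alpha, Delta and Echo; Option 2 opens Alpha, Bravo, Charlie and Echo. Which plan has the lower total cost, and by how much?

Option 2 is cheaper by 34.

Option 1: {Alpha, Delta, Echo}: Orton→Echo 5·14=70, Wirral→Alpha 5·18=90, Largo→Alpha 5·9=45, Ashby→Alpha 6·5=30, Pell→Delta 9·21=189. Service 424; fixed 62; total 486.
Option 2: {Alpha, Bravo, Charlie, Echo}: Orton→Echo 5·14=70, Wirral→Alpha 5·18=90, Largo→Alpha 5·9=45, Ashby→Alpha 6·5=30, Pell→Charlie 5·21=105. Service 340; fixed 112; total 452.
Difference: |486 − 452| = 34.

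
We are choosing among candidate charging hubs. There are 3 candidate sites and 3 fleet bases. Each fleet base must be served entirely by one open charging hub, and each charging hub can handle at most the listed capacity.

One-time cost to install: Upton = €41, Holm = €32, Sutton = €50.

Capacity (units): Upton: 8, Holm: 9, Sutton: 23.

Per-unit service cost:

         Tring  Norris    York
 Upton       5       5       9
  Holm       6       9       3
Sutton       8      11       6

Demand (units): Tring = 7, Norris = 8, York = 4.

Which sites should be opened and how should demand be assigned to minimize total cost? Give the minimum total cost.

Minimum total cost: 211

Open {Upton, Sutton}: Tring→Sutton 8·7=56, Norris→Upton 5·8=40, York→Sutton 6·4=24.
Loads: Upton carries 8/8, Sutton carries 11/23. Service 120; fixed 91; total 211.
Next best feasible plan costs 218.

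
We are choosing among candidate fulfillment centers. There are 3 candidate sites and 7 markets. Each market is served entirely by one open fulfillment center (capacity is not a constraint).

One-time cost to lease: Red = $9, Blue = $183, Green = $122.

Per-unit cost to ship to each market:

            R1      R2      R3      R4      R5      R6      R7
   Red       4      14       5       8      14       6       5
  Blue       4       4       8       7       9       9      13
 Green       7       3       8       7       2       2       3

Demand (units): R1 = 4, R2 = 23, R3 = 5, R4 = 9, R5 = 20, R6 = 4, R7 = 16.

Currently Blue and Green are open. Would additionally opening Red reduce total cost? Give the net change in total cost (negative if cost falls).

Current service cost with {Blue, Green}: 284.
Adding Red: each market re-picks its cheapest; new service cost 269, saving 15.
Extra fixed cost: 9. Net change = 9 − 15 = -6.
(Totals: 589 → 583.)

Yes — net change −6 (cost falls by 6).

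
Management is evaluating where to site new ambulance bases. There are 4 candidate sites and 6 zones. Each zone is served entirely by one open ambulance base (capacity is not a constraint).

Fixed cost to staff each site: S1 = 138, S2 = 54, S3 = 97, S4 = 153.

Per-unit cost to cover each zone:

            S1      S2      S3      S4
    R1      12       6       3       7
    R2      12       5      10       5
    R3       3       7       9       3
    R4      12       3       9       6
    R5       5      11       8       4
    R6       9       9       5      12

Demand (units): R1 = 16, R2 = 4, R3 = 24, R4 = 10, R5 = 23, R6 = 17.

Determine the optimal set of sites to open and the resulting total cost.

Open S3 and S4; minimum total cost 627.

For any fixed open set, each zone goes to its cheapest open site; total = fixed + service.
{S3, S4}: R1→S3 3·16=48, R2→S4 5·4=20, R3→S4 3·24=72, R4→S4 6·10=60, R5→S4 4·23=92, R6→S3 5·17=85. Service 377; fixed 250; total 627.
{S2, S3, S4}: service 347 + fixed 304 = 651
{S1, S2, S3}: service 370 + fixed 289 = 659
{S1, S2, S3, S4}: service 347 + fixed 442 = 789
No other subset beats 627.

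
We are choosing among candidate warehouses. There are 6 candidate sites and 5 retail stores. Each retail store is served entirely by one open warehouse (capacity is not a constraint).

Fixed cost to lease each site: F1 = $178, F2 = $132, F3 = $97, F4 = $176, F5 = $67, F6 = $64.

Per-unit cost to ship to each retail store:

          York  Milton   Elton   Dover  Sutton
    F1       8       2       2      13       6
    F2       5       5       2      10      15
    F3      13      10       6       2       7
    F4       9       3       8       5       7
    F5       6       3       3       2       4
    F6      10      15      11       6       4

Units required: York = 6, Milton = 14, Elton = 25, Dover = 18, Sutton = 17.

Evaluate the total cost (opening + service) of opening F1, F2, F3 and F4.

Total cost: 829

Each retail store is assigned to its cheapest site among the open ones.
{F1, F2, F3, F4}: York→F2 5·6=30, Milton→F1 2·14=28, Elton→F1 2·25=50, Dover→F3 2·18=36, Sutton→F1 6·17=102. Service 246; fixed 583; total 829.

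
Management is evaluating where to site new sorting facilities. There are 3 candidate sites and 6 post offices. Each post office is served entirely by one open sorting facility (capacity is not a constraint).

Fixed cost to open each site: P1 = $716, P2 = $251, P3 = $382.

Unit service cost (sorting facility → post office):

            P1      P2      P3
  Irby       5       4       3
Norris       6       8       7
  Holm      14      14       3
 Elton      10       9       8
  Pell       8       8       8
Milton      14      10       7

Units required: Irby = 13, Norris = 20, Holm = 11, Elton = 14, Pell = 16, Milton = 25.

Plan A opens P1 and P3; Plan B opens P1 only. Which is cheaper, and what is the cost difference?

Plan A: {P1, P3}: Irby→P3 3·13=39, Norris→P1 6·20=120, Holm→P3 3·11=33, Elton→P3 8·14=112, Pell→P1 8·16=128, Milton→P3 7·25=175. Service 607; fixed 1098; total 1705.
Plan B: {P1}: Irby→P1 5·13=65, Norris→P1 6·20=120, Holm→P1 14·11=154, Elton→P1 10·14=140, Pell→P1 8·16=128, Milton→P1 14·25=350. Service 957; fixed 716; total 1673.
Difference: |1705 − 1673| = 32.

Plan B is cheaper by 32.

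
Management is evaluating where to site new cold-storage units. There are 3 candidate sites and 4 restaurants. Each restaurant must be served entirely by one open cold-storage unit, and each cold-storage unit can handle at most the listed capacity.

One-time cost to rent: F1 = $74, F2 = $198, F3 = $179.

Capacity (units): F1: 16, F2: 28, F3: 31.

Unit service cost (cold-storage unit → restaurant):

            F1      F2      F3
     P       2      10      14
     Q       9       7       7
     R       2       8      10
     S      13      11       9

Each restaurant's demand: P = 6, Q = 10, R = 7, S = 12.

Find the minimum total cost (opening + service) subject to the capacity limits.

Open {F1, F3}: P→F1 2·6=12, Q→F3 7·10=70, R→F1 2·7=14, S→F3 9·12=108.
Loads: F1 carries 13/16, F3 carries 22/31. Service 204; fixed 253; total 457.
Next best feasible plan costs 500.

Minimum total cost: 457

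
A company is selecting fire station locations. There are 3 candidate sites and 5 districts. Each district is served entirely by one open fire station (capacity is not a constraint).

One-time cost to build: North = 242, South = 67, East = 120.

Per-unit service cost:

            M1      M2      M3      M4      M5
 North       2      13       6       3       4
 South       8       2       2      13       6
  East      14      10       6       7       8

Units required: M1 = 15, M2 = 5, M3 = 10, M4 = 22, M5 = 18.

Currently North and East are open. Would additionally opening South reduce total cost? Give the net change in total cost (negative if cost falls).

Yes — net change −13 (cost falls by 13).

Current service cost with {North, East}: 278.
Adding South: each district re-picks its cheapest; new service cost 198, saving 80.
Extra fixed cost: 67. Net change = 67 − 80 = -13.
(Totals: 640 → 627.)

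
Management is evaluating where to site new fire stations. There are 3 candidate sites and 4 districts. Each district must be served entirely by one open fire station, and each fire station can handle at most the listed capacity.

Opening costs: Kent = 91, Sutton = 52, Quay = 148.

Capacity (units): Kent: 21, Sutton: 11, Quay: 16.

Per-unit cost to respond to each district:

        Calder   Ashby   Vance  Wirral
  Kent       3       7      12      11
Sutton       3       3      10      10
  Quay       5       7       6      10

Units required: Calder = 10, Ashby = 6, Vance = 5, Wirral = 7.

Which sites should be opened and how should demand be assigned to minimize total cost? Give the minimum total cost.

Minimum total cost: 318

Open {Kent, Sutton}: Calder→Kent 3·10=30, Ashby→Sutton 3·6=18, Vance→Sutton 10·5=50, Wirral→Kent 11·7=77.
Loads: Kent carries 17/21, Sutton carries 11/11. Service 175; fixed 143; total 318.
Next best feasible plan costs 345.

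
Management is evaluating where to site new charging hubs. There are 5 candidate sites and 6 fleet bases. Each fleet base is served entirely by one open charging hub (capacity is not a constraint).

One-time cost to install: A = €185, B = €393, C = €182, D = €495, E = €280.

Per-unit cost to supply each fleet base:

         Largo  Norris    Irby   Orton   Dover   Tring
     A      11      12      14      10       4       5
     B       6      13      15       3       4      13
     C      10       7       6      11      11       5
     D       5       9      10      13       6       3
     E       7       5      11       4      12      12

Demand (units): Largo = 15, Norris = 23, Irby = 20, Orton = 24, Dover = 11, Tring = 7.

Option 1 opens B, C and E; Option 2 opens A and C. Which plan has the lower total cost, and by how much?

Option 2 is cheaper by 214.

Option 1: {B, C, E}: Largo→B 6·15=90, Norris→E 5·23=115, Irby→C 6·20=120, Orton→B 3·24=72, Dover→B 4·11=44, Tring→C 5·7=35. Service 476; fixed 855; total 1331.
Option 2: {A, C}: Largo→C 10·15=150, Norris→C 7·23=161, Irby→C 6·20=120, Orton→A 10·24=240, Dover→A 4·11=44, Tring→A 5·7=35. Service 750; fixed 367; total 1117.
Difference: |1331 − 1117| = 214.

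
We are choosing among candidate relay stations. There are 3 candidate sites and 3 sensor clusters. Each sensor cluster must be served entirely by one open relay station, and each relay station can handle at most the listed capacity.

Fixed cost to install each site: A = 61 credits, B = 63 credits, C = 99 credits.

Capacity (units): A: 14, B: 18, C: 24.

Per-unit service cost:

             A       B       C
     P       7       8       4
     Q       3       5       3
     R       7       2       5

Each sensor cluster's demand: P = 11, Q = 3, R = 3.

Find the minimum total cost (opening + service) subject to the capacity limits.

Open {C}: P→C 4·11=44, Q→C 3·3=9, R→C 5·3=15.
Loads: C carries 17/24. Service 68; fixed 99; total 167.
Next best feasible plan costs 172.

Minimum total cost: 167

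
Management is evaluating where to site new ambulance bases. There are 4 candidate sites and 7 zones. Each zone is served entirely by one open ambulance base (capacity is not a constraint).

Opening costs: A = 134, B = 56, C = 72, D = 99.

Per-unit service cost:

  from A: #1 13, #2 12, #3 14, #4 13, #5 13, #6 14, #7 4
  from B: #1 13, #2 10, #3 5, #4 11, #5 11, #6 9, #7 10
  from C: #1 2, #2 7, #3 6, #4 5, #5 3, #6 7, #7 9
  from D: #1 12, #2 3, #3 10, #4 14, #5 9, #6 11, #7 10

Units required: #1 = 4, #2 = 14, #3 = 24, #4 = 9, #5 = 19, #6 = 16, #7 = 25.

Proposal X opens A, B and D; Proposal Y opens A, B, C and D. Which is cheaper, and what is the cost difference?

Proposal X: {A, B, D}: #1→D 12·4=48, #2→D 3·14=42, #3→B 5·24=120, #4→B 11·9=99, #5→D 9·19=171, #6→B 9·16=144, #7→A 4·25=100. Service 724; fixed 289; total 1013.
Proposal Y: {A, B, C, D}: #1→C 2·4=8, #2→D 3·14=42, #3→B 5·24=120, #4→C 5·9=45, #5→C 3·19=57, #6→C 7·16=112, #7→A 4·25=100. Service 484; fixed 361; total 845.
Difference: |1013 − 845| = 168.

Proposal Y is cheaper by 168.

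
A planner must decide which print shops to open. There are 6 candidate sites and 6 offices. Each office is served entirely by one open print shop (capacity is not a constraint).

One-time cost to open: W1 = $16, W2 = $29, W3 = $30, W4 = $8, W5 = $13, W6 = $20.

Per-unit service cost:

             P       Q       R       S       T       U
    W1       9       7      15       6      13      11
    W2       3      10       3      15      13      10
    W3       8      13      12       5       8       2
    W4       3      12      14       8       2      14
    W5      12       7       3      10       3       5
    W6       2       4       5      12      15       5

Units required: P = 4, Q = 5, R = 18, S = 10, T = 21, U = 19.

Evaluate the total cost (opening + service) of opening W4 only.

Total cost: 720

Each office is assigned to its cheapest site among the open ones.
{W4}: P→W4 3·4=12, Q→W4 12·5=60, R→W4 14·18=252, S→W4 8·10=80, T→W4 2·21=42, U→W4 14·19=266. Service 712; fixed 8; total 720.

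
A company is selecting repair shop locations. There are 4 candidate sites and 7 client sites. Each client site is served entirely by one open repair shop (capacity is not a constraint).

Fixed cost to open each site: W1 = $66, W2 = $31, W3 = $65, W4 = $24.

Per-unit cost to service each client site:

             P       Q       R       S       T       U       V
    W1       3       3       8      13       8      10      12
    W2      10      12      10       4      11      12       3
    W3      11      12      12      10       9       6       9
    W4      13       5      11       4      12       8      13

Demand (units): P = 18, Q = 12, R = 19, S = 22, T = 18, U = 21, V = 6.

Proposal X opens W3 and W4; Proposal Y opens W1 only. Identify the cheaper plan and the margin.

Proposal X is cheaper by 34.

Proposal X: {W3, W4}: P→W3 11·18=198, Q→W4 5·12=60, R→W4 11·19=209, S→W4 4·22=88, T→W3 9·18=162, U→W3 6·21=126, V→W3 9·6=54. Service 897; fixed 89; total 986.
Proposal Y: {W1}: P→W1 3·18=54, Q→W1 3·12=36, R→W1 8·19=152, S→W1 13·22=286, T→W1 8·18=144, U→W1 10·21=210, V→W1 12·6=72. Service 954; fixed 66; total 1020.
Difference: |986 − 1020| = 34.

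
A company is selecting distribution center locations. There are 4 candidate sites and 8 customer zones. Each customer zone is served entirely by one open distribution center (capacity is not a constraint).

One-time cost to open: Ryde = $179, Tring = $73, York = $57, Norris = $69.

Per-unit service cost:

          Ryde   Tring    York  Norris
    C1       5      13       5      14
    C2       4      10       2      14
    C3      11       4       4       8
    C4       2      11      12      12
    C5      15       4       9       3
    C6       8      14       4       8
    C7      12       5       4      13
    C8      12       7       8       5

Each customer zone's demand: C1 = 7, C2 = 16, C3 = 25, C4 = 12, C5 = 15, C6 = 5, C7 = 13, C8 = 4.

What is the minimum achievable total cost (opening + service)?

Minimum total cost: 574

For any fixed open set, each customer zone goes to its cheapest open site; total = fixed + service.
{York, Norris}: C1→York 5·7=35, C2→York 2·16=32, C3→York 4·25=100, C4→York 12·12=144, C5→Norris 3·15=45, C6→York 4·5=20, C7→York 4·13=52, C8→Norris 5·4=20. Service 448; fixed 126; total 574.
{Tring, York}: C1→York 5·7=35, C2→York 2·16=32, C3→Tring 4·25=100, C4→Tring 11·12=132, C5→Tring 4·15=60, C6→York 4·5=20, C7→York 4·13=52, C8→Tring 7·4=28. Service 459; fixed 130; total 589.
{York}: service 550 + fixed 57 = 607
{Ryde, Tring, York, Norris}: service 328 + fixed 378 = 706
(All 15 nonempty subsets were checked; York and Norris is lowest.)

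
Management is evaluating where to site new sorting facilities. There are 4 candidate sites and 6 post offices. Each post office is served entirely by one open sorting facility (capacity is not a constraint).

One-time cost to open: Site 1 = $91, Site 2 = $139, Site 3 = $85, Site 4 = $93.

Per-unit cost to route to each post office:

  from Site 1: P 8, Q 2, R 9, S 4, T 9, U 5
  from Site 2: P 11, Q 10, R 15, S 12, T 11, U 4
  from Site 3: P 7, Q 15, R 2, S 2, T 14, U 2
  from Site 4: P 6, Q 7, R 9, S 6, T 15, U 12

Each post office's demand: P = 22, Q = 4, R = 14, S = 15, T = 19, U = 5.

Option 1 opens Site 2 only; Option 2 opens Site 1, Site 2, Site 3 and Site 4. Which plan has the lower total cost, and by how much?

Option 1: {Site 2}: P→Site 2 11·22=242, Q→Site 2 10·4=40, R→Site 2 15·14=210, S→Site 2 12·15=180, T→Site 2 11·19=209, U→Site 2 4·5=20. Service 901; fixed 139; total 1040.
Option 2: {Site 1, Site 2, Site 3, Site 4}: P→Site 4 6·22=132, Q→Site 1 2·4=8, R→Site 3 2·14=28, S→Site 3 2·15=30, T→Site 1 9·19=171, U→Site 3 2·5=10. Service 379; fixed 408; total 787.
Difference: |1040 − 787| = 253.

Option 2 is cheaper by 253.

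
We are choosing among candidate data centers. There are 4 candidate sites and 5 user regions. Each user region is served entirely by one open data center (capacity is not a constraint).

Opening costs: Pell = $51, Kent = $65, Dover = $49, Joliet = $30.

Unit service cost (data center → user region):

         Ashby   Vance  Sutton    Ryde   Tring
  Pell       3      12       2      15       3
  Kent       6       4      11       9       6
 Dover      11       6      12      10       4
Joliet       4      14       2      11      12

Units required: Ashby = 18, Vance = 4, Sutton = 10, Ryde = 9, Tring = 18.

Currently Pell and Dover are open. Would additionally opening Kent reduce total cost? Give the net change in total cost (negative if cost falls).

No — net change +48 (cost rises by 48).

Current service cost with {Pell, Dover}: 242.
Adding Kent: each user region re-picks its cheapest; new service cost 225, saving 17.
Extra fixed cost: 65. Net change = 65 − 17 = 48.
(Totals: 342 → 390.)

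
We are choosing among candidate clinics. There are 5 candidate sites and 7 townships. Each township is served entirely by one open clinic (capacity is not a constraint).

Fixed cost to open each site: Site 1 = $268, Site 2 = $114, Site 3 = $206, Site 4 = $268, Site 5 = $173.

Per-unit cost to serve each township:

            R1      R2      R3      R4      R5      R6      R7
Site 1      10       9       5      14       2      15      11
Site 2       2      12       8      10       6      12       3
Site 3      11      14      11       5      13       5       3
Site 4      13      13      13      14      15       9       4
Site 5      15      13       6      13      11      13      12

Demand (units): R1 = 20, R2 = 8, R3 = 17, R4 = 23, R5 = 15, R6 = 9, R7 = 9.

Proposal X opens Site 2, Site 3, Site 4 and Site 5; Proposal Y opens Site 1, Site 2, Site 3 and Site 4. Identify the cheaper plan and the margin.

Proposal X: {Site 2, Site 3, Site 4, Site 5}: R1→Site 2 2·20=40, R2→Site 2 12·8=96, R3→Site 5 6·17=102, R4→Site 3 5·23=115, R5→Site 2 6·15=90, R6→Site 3 5·9=45, R7→Site 2 3·9=27. Service 515; fixed 761; total 1276.
Proposal Y: {Site 1, Site 2, Site 3, Site 4}: R1→Site 2 2·20=40, R2→Site 1 9·8=72, R3→Site 1 5·17=85, R4→Site 3 5·23=115, R5→Site 1 2·15=30, R6→Site 3 5·9=45, R7→Site 2 3·9=27. Service 414; fixed 856; total 1270.
Difference: |1276 − 1270| = 6.

Proposal Y is cheaper by 6.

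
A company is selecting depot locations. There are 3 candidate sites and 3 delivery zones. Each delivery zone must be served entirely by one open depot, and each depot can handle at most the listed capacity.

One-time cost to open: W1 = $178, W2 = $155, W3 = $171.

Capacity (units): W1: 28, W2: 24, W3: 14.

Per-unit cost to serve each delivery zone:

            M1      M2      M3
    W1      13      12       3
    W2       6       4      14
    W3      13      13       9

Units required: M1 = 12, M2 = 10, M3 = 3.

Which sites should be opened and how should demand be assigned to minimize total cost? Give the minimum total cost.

Minimum total cost: 454

Open {W1, W2}: M1→W2 6·12=72, M2→W2 4·10=40, M3→W1 3·3=9.
Loads: W1 carries 3/28, W2 carries 22/24. Service 121; fixed 333; total 454.
Next best feasible plan costs 463.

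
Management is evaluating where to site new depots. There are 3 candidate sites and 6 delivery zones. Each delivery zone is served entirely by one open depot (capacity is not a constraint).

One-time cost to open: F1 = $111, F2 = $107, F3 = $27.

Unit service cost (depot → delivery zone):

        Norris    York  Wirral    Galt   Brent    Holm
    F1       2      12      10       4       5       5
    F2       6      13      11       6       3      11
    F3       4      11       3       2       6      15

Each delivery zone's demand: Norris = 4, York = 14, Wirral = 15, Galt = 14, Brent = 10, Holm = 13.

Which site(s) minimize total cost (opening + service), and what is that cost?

For any fixed open set, each delivery zone goes to its cheapest open site; total = fixed + service.
{F1, F3}: Norris→F1 2·4=8, York→F3 11·14=154, Wirral→F3 3·15=45, Galt→F3 2·14=28, Brent→F1 5·10=50, Holm→F1 5·13=65. Service 350; fixed 138; total 488.
{F3}: Norris→F3 4·4=16, York→F3 11·14=154, Wirral→F3 3·15=45, Galt→F3 2·14=28, Brent→F3 6·10=60, Holm→F3 15·13=195. Service 498; fixed 27; total 525.
{F2, F3}: Norris→F3 4·4=16, York→F3 11·14=154, Wirral→F3 3·15=45, Galt→F3 2·14=28, Brent→F2 3·10=30, Holm→F2 11·13=143. Service 416; fixed 134; total 550.
{F1, F2, F3}: Norris→F1 2·4=8, York→F3 11·14=154, Wirral→F3 3·15=45, Galt→F3 2·14=28, Brent→F2 3·10=30, Holm→F1 5·13=65. Service 330; fixed 245; total 575.
No other subset beats 488.

Open F1 and F3; minimum total cost 488.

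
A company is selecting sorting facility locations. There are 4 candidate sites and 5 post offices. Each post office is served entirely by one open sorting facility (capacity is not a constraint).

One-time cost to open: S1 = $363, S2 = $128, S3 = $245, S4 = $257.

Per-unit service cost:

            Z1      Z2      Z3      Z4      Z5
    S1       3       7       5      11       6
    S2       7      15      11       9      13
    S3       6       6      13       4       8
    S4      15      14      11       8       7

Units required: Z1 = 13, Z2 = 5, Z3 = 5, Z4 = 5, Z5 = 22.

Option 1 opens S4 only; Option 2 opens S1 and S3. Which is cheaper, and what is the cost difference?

Option 1 is cheaper by 83.

Option 1: {S4}: Z1→S4 15·13=195, Z2→S4 14·5=70, Z3→S4 11·5=55, Z4→S4 8·5=40, Z5→S4 7·22=154. Service 514; fixed 257; total 771.
Option 2: {S1, S3}: Z1→S1 3·13=39, Z2→S3 6·5=30, Z3→S1 5·5=25, Z4→S3 4·5=20, Z5→S1 6·22=132. Service 246; fixed 608; total 854.
Difference: |771 − 854| = 83.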